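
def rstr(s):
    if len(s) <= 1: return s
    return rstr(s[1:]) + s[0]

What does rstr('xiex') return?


rstr('xiex') = rstr('iex') + 'x'
rstr('iex') = rstr('ex') + 'i'
rstr('ex') = rstr('x') + 'e'
rstr('x') = 'x'  (base case)
Concatenating: 'x' + 'e' + 'i' + 'x' = 'xeix'

xeix


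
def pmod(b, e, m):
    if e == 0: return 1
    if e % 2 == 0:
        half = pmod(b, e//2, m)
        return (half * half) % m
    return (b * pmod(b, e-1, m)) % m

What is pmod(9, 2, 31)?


pmod(9, 2, 31): e is even, compute pmod(9, 1, 31)
  pmod(9, 1, 31): e is odd, compute pmod(9, 0, 31)
    pmod(9, 0, 31) = 1
  (9 * 1) % 31 = 9
half=9, (9*9) % 31 = 19

19


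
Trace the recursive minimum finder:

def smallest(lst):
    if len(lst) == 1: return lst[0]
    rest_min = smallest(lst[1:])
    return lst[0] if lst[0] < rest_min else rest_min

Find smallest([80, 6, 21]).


smallest([80, 6, 21]): compare 80 with smallest([6, 21])
smallest([6, 21]): compare 6 with smallest([21])
smallest([21]) = 21  (base case)
Compare 6 with 21 -> 6
Compare 80 with 6 -> 6

6


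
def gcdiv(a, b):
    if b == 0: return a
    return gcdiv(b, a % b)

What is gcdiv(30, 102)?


gcdiv(30, 102) = gcdiv(102, 30)
gcdiv(102, 30) = gcdiv(30, 12)
gcdiv(30, 12) = gcdiv(12, 6)
gcdiv(12, 6) = gcdiv(6, 0)
gcdiv(6, 0) = 6  (base case)

6


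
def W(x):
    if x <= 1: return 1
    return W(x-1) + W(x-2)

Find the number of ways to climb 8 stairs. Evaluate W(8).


Building up from base cases:
W(0) = 1
W(1) = 1
W(2) = W(1) + W(0) = 1 + 1 = 2
W(3) = W(2) + W(1) = 2 + 1 = 3
W(4) = W(3) + W(2) = 3 + 2 = 5
W(5) = W(4) + W(3) = 5 + 3 = 8
W(6) = W(5) + W(4) = 8 + 5 = 13
W(7) = W(6) + W(5) = 13 + 8 = 21
W(8) = W(7) + W(6) = 21 + 13 = 34

34


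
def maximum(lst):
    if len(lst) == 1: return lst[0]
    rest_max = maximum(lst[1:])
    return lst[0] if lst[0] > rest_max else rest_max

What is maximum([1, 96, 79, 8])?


maximum([1, 96, 79, 8]): compare 1 with maximum([96, 79, 8])
maximum([96, 79, 8]): compare 96 with maximum([79, 8])
maximum([79, 8]): compare 79 with maximum([8])
maximum([8]) = 8  (base case)
Compare 79 with 8 -> 79
Compare 96 with 79 -> 96
Compare 1 with 96 -> 96

96


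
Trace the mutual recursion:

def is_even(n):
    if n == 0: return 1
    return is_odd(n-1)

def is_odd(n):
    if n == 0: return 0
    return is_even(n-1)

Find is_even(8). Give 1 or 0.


is_even(8) = is_odd(7)
is_odd(7) = is_even(6)
is_even(6) = is_odd(5)
is_odd(5) = is_even(4)
is_even(4) = is_odd(3)
is_odd(3) = is_even(2)
is_even(2) = is_odd(1)
is_odd(1) = is_even(0)
is_even(0) = 1  (base case)
Result: 1

1


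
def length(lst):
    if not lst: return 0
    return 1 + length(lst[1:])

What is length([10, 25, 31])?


length([10, 25, 31]) = 1 + length([25, 31])
length([25, 31]) = 1 + length([31])
length([31]) = 1 + length([])
length([]) = 0  (base case)
Unwinding: 1 + 1 + 1 + 0 = 3

3


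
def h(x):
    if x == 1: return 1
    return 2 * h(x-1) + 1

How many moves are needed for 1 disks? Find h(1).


h(1) = 1  (base case)

1


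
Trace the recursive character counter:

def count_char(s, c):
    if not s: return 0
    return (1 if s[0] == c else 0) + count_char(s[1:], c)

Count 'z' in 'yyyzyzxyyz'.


s[0]='y' != 'z' -> 0
s[0]='y' != 'z' -> 0
s[0]='y' != 'z' -> 0
s[0]='z' == 'z' -> 1
s[0]='y' != 'z' -> 0
s[0]='z' == 'z' -> 1
s[0]='x' != 'z' -> 0
s[0]='y' != 'z' -> 0
s[0]='y' != 'z' -> 0
s[0]='z' == 'z' -> 1
Sum: 0 + 0 + 0 + 1 + 0 + 1 + 0 + 0 + 0 + 1 = 3

3


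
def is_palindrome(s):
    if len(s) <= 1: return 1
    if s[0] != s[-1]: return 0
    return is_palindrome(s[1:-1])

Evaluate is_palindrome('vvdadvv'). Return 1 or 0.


is_palindrome('vvdadvv'): s[0]='v' == s[-1]='v' -> check is_palindrome('vdadv')
is_palindrome('vdadv'): s[0]='v' == s[-1]='v' -> check is_palindrome('dad')
is_palindrome('dad'): s[0]='d' == s[-1]='d' -> check is_palindrome('a')
is_palindrome('a'): len <= 1 -> return 1  (base case)
Result: 1 (palindrome)

1


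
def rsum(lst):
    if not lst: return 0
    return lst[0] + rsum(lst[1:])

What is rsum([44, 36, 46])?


rsum([44, 36, 46]) = 44 + rsum([36, 46])
rsum([36, 46]) = 36 + rsum([46])
rsum([46]) = 46 + rsum([])
rsum([]) = 0  (base case)
Total: 44 + 36 + 46 + 0 = 126

126


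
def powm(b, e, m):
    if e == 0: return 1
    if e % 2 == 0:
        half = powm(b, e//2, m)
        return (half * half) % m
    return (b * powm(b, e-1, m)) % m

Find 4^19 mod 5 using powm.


powm(4, 19, 5): e is odd, compute powm(4, 18, 5)
  powm(4, 18, 5): e is even, compute powm(4, 9, 5)
    powm(4, 9, 5): e is odd, compute powm(4, 8, 5)
      powm(4, 8, 5): e is even, compute powm(4, 4, 5)
        powm(4, 4, 5): e is even, compute powm(4, 2, 5)
          powm(4, 2, 5): e is even, compute powm(4, 1, 5)
          powm(4, 1, 5): e is odd, compute powm(4, 0, 5)
          powm(4, 0, 5) = 1
          (4 * 1) % 5 = 4
          half=4, (4*4) % 5 = 1
        half=1, (1*1) % 5 = 1
      half=1, (1*1) % 5 = 1
    (4 * 1) % 5 = 4
  half=4, (4*4) % 5 = 1
(4 * 1) % 5 = 4

4


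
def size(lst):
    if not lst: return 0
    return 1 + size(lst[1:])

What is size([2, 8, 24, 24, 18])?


size([2, 8, 24, 24, 18]) = 1 + size([8, 24, 24, 18])
size([8, 24, 24, 18]) = 1 + size([24, 24, 18])
size([24, 24, 18]) = 1 + size([24, 18])
size([24, 18]) = 1 + size([18])
size([18]) = 1 + size([])
size([]) = 0  (base case)
Unwinding: 1 + 1 + 1 + 1 + 1 + 0 = 5

5


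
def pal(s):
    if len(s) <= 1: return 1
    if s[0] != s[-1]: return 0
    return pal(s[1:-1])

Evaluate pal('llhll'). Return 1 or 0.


pal('llhll'): s[0]='l' == s[-1]='l' -> check pal('lhl')
pal('lhl'): s[0]='l' == s[-1]='l' -> check pal('h')
pal('h'): len <= 1 -> return 1  (base case)
Result: 1 (palindrome)

1


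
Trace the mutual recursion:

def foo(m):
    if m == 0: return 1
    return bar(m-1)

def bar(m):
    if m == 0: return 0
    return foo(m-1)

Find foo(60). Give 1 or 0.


foo(60) = bar(59)
bar(59) = foo(58)
foo(58) = bar(57)
bar(57) = foo(56)
foo(56) = bar(55)
bar(55) = foo(54)
foo(54) = bar(53)
bar(53) = foo(52)
foo(52) = bar(51)
bar(51) = foo(50)
foo(50) = bar(49)
bar(49) = foo(48)
foo(48) = bar(47)
bar(47) = foo(46)
foo(46) = bar(45)
bar(45) = foo(44)
foo(44) = bar(43)
bar(43) = foo(42)
foo(42) = bar(41)
bar(41) = foo(40)
foo(40) = bar(39)
bar(39) = foo(38)
foo(38) = bar(37)
bar(37) = foo(36)
foo(36) = bar(35)
bar(35) = foo(34)
foo(34) = bar(33)
bar(33) = foo(32)
foo(32) = bar(31)
bar(31) = foo(30)
foo(30) = bar(29)
bar(29) = foo(28)
foo(28) = bar(27)
bar(27) = foo(26)
foo(26) = bar(25)
bar(25) = foo(24)
foo(24) = bar(23)
bar(23) = foo(22)
foo(22) = bar(21)
bar(21) = foo(20)
foo(20) = bar(19)
bar(19) = foo(18)
foo(18) = bar(17)
bar(17) = foo(16)
foo(16) = bar(15)
bar(15) = foo(14)
foo(14) = bar(13)
bar(13) = foo(12)
foo(12) = bar(11)
bar(11) = foo(10)
foo(10) = bar(9)
bar(9) = foo(8)
foo(8) = bar(7)
bar(7) = foo(6)
foo(6) = bar(5)
bar(5) = foo(4)
foo(4) = bar(3)
bar(3) = foo(2)
foo(2) = bar(1)
bar(1) = foo(0)
foo(0) = 1  (base case)
Result: 1

1


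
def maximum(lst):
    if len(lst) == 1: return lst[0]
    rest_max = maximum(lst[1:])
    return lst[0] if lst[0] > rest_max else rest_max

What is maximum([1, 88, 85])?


maximum([1, 88, 85]): compare 1 with maximum([88, 85])
maximum([88, 85]): compare 88 with maximum([85])
maximum([85]) = 85  (base case)
Compare 88 with 85 -> 88
Compare 1 with 88 -> 88

88


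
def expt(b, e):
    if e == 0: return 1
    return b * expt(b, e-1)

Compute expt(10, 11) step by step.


expt(10, 11)
= 10 * expt(10, 10)
= 10 * 10 * expt(10, 9)
= 10 * 10 * 10 * expt(10, 8)
= 10 * 10 * 10 * 10 * expt(10, 7)
= 10 * 10 * 10 * 10 * 10 * expt(10, 6)
= 10 * 10 * 10 * 10 * 10 * 10 * expt(10, 5)
= 10 * 10 * 10 * 10 * 10 * 10 * 10 * expt(10, 4)
= 10 * 10 * 10 * 10 * 10 * 10 * 10 * 10 * expt(10, 3)
= 10 * 10 * 10 * 10 * 10 * 10 * 10 * 10 * 10 * expt(10, 2)
= 10 * 10 * 10 * 10 * 10 * 10 * 10 * 10 * 10 * 10 * expt(10, 1)
= 10 * 10 * 10 * 10 * 10 * 10 * 10 * 10 * 10 * 10 * 10 * expt(10, 0)
= 10 * 10 * 10 * 10 * 10 * 10 * 10 * 10 * 10 * 10 * 10 * 1
= 100000000000

100000000000


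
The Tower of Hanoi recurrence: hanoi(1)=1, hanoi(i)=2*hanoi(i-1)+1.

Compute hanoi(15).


hanoi(15) = 2 * hanoi(14) + 1
hanoi(14) = 2 * hanoi(13) + 1
hanoi(13) = 2 * hanoi(12) + 1
hanoi(12) = 2 * hanoi(11) + 1
hanoi(11) = 2 * hanoi(10) + 1
hanoi(10) = 2 * hanoi(9) + 1
hanoi(9) = 2 * hanoi(8) + 1
hanoi(8) = 2 * hanoi(7) + 1
hanoi(7) = 2 * hanoi(6) + 1
hanoi(6) = 2 * hanoi(5) + 1
hanoi(5) = 2 * hanoi(4) + 1
hanoi(4) = 2 * hanoi(3) + 1
hanoi(3) = 2 * hanoi(2) + 1
hanoi(2) = 2 * hanoi(1) + 1
hanoi(1) = 1  (base case)
hanoi(2) = 2 * 1 + 1 = 3
hanoi(3) = 2 * 3 + 1 = 7
hanoi(4) = 2 * 7 + 1 = 15
hanoi(5) = 2 * 15 + 1 = 31
hanoi(6) = 2 * 31 + 1 = 63
hanoi(7) = 2 * 63 + 1 = 127
hanoi(8) = 2 * 127 + 1 = 255
hanoi(9) = 2 * 255 + 1 = 511
hanoi(10) = 2 * 511 + 1 = 1023
hanoi(11) = 2 * 1023 + 1 = 2047
hanoi(12) = 2 * 2047 + 1 = 4095
hanoi(13) = 2 * 4095 + 1 = 8191
hanoi(14) = 2 * 8191 + 1 = 16383
hanoi(15) = 2 * 16383 + 1 = 32767

32767


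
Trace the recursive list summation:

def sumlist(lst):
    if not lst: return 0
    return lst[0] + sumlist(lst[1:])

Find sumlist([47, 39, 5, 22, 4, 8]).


sumlist([47, 39, 5, 22, 4, 8]) = 47 + sumlist([39, 5, 22, 4, 8])
sumlist([39, 5, 22, 4, 8]) = 39 + sumlist([5, 22, 4, 8])
sumlist([5, 22, 4, 8]) = 5 + sumlist([22, 4, 8])
sumlist([22, 4, 8]) = 22 + sumlist([4, 8])
sumlist([4, 8]) = 4 + sumlist([8])
sumlist([8]) = 8 + sumlist([])
sumlist([]) = 0  (base case)
Total: 47 + 39 + 5 + 22 + 4 + 8 + 0 = 125

125


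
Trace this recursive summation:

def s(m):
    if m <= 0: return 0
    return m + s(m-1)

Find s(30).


s(30)
= 30 + 29 + 28 + 27 + 26 + 25 + 24 + 23 + 22 + 21 + 20 + 19 + 18 + 17 + 16 + 15 + 14 + 13 + 12 + 11 + 10 + 9 + 8 + 7 + 6 + 5 + 4 + 3 + 2 + 1 + s(0)
= 30 + 29 + 28 + 27 + 26 + 25 + 24 + 23 + 22 + 21 + 20 + 19 + 18 + 17 + 16 + 15 + 14 + 13 + 12 + 11 + 10 + 9 + 8 + 7 + 6 + 5 + 4 + 3 + 2 + 1 + 0
= 465

465


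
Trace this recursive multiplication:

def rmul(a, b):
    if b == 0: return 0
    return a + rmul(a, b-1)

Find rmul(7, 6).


rmul(7, 6) = 7 + rmul(7, 5)
rmul(7, 5) = 7 + rmul(7, 4)
rmul(7, 4) = 7 + rmul(7, 3)
rmul(7, 3) = 7 + rmul(7, 2)
rmul(7, 2) = 7 + rmul(7, 1)
rmul(7, 1) = 7 + rmul(7, 0)
rmul(7, 0) = 0  (base case)
Total: 7 + 7 + 7 + 7 + 7 + 7 + 0 = 42

42


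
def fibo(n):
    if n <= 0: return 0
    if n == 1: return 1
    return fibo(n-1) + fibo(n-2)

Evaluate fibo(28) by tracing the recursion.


Computing fibo(28) bottom-up:
fibo(0) = 0
fibo(1) = 1
fibo(2) = fibo(1) + fibo(0) = 1 + 0 = 1
fibo(3) = fibo(2) + fibo(1) = 1 + 1 = 2
fibo(4) = fibo(3) + fibo(2) = 2 + 1 = 3
fibo(5) = fibo(4) + fibo(3) = 3 + 2 = 5
fibo(6) = fibo(5) + fibo(4) = 5 + 3 = 8
fibo(7) = fibo(6) + fibo(5) = 8 + 5 = 13
fibo(8) = fibo(7) + fibo(6) = 13 + 8 = 21
fibo(9) = fibo(8) + fibo(7) = 21 + 13 = 34
fibo(10) = fibo(9) + fibo(8) = 34 + 21 = 55
fibo(11) = fibo(10) + fibo(9) = 55 + 34 = 89
fibo(12) = fibo(11) + fibo(10) = 89 + 55 = 144
fibo(13) = fibo(12) + fibo(11) = 144 + 89 = 233
fibo(14) = fibo(13) + fibo(12) = 233 + 144 = 377
fibo(15) = fibo(14) + fibo(13) = 377 + 233 = 610
fibo(16) = fibo(15) + fibo(14) = 610 + 377 = 987
fibo(17) = fibo(16) + fibo(15) = 987 + 610 = 1597
fibo(18) = fibo(17) + fibo(16) = 1597 + 987 = 2584
fibo(19) = fibo(18) + fibo(17) = 2584 + 1597 = 4181
fibo(20) = fibo(19) + fibo(18) = 4181 + 2584 = 6765
fibo(21) = fibo(20) + fibo(19) = 6765 + 4181 = 10946
fibo(22) = fibo(21) + fibo(20) = 10946 + 6765 = 17711
fibo(23) = fibo(22) + fibo(21) = 17711 + 10946 = 28657
fibo(24) = fibo(23) + fibo(22) = 28657 + 17711 = 46368
fibo(25) = fibo(24) + fibo(23) = 46368 + 28657 = 75025
fibo(26) = fibo(25) + fibo(24) = 75025 + 46368 = 121393
fibo(27) = fibo(26) + fibo(25) = 121393 + 75025 = 196418
fibo(28) = fibo(27) + fibo(26) = 196418 + 121393 = 317811

317811


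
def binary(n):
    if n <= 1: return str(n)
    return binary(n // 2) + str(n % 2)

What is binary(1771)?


binary(1771) = binary(885) + '1'
binary(885) = binary(442) + '1'
binary(442) = binary(221) + '0'
binary(221) = binary(110) + '1'
binary(110) = binary(55) + '0'
binary(55) = binary(27) + '1'
binary(27) = binary(13) + '1'
binary(13) = binary(6) + '1'
binary(6) = binary(3) + '0'
binary(3) = binary(1) + '1'
binary(1) = '1'  (base case)
Concatenating: '1' + '1' + '0' + '1' + '1' + '1' + '0' + '1' + '0' + '1' + '1' = '11011101011'

11011101011


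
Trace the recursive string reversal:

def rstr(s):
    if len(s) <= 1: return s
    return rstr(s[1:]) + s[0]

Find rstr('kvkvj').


rstr('kvkvj') = rstr('vkvj') + 'k'
rstr('vkvj') = rstr('kvj') + 'v'
rstr('kvj') = rstr('vj') + 'k'
rstr('vj') = rstr('j') + 'v'
rstr('j') = 'j'  (base case)
Concatenating: 'j' + 'v' + 'k' + 'v' + 'k' = 'jvkvk'

jvkvk


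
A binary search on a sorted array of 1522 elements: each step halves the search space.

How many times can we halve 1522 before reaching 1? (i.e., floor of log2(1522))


1522 / 2 = 761
761 / 2 = 380
380 / 2 = 190
190 / 2 = 95
95 / 2 = 47
47 / 2 = 23
23 / 2 = 11
11 / 2 = 5
5 / 2 = 2
2 / 2 = 1
Reached 1 after 10 halvings

10


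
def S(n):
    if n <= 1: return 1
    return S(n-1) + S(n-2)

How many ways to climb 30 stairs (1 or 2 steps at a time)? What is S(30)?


Building up from base cases:
S(0) = 1
S(1) = 1
S(2) = S(1) + S(0) = 1 + 1 = 2
S(3) = S(2) + S(1) = 2 + 1 = 3
S(4) = S(3) + S(2) = 3 + 2 = 5
S(5) = S(4) + S(3) = 5 + 3 = 8
S(6) = S(5) + S(4) = 8 + 5 = 13
S(7) = S(6) + S(5) = 13 + 8 = 21
S(8) = S(7) + S(6) = 21 + 13 = 34
S(9) = S(8) + S(7) = 34 + 21 = 55
S(10) = S(9) + S(8) = 55 + 34 = 89
S(11) = S(10) + S(9) = 89 + 55 = 144
S(12) = S(11) + S(10) = 144 + 89 = 233
S(13) = S(12) + S(11) = 233 + 144 = 377
S(14) = S(13) + S(12) = 377 + 233 = 610
S(15) = S(14) + S(13) = 610 + 377 = 987
S(16) = S(15) + S(14) = 987 + 610 = 1597
S(17) = S(16) + S(15) = 1597 + 987 = 2584
S(18) = S(17) + S(16) = 2584 + 1597 = 4181
S(19) = S(18) + S(17) = 4181 + 2584 = 6765
S(20) = S(19) + S(18) = 6765 + 4181 = 10946
S(21) = S(20) + S(19) = 10946 + 6765 = 17711
S(22) = S(21) + S(20) = 17711 + 10946 = 28657
S(23) = S(22) + S(21) = 28657 + 17711 = 46368
S(24) = S(23) + S(22) = 46368 + 28657 = 75025
S(25) = S(24) + S(23) = 75025 + 46368 = 121393
S(26) = S(25) + S(24) = 121393 + 75025 = 196418
S(27) = S(26) + S(25) = 196418 + 121393 = 317811
S(28) = S(27) + S(26) = 317811 + 196418 = 514229
S(29) = S(28) + S(27) = 514229 + 317811 = 832040
S(30) = S(29) + S(28) = 832040 + 514229 = 1346269

1346269


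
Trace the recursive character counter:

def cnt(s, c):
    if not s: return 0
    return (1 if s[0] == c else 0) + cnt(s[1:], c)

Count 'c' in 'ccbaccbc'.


s[0]='c' == 'c' -> 1
s[0]='c' == 'c' -> 1
s[0]='b' != 'c' -> 0
s[0]='a' != 'c' -> 0
s[0]='c' == 'c' -> 1
s[0]='c' == 'c' -> 1
s[0]='b' != 'c' -> 0
s[0]='c' == 'c' -> 1
Sum: 1 + 1 + 0 + 0 + 1 + 1 + 0 + 1 = 5

5


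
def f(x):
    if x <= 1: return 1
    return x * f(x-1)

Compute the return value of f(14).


f(14)
= 14 * f(13)
= 14 * 13 * f(12)
= 14 * 13 * 12 * f(11)
= 14 * 13 * 12 * 11 * f(10)
= 14 * 13 * 12 * 11 * 10 * f(9)
= 14 * 13 * 12 * 11 * 10 * 9 * f(8)
= 14 * 13 * 12 * 11 * 10 * 9 * 8 * f(7)
= 14 * 13 * 12 * 11 * 10 * 9 * 8 * 7 * f(6)
= 14 * 13 * 12 * 11 * 10 * 9 * 8 * 7 * 6 * f(5)
= 14 * 13 * 12 * 11 * 10 * 9 * 8 * 7 * 6 * 5 * f(4)
= 14 * 13 * 12 * 11 * 10 * 9 * 8 * 7 * 6 * 5 * 4 * f(3)
= 14 * 13 * 12 * 11 * 10 * 9 * 8 * 7 * 6 * 5 * 4 * 3 * f(2)
= 14 * 13 * 12 * 11 * 10 * 9 * 8 * 7 * 6 * 5 * 4 * 3 * 2 * f(1)
= 14 * 13 * 12 * 11 * 10 * 9 * 8 * 7 * 6 * 5 * 4 * 3 * 2 * 1
= 87178291200

87178291200


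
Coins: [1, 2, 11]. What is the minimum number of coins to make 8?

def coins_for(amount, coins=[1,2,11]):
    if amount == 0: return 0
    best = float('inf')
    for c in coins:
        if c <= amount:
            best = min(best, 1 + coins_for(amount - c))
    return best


Building up with DP:
coins_for(0) = 0
coins_for(1) = min(1+coins_for(0)=1+0=1) = 1
coins_for(2) = min(1+coins_for(1)=1+1=2, 1+coins_for(0)=1+0=1) = 1
coins_for(3) = min(1+coins_for(2)=1+1=2, 1+coins_for(1)=1+1=2) = 2
coins_for(4) = min(1+coins_for(3)=1+2=3, 1+coins_for(2)=1+1=2) = 2
coins_for(5) = min(1+coins_for(4)=1+2=3, 1+coins_for(3)=1+2=3) = 3
coins_for(6) = min(1+coins_for(5)=1+3=4, 1+coins_for(4)=1+2=3) = 3
coins_for(7) = min(1+coins_for(6)=1+3=4, 1+coins_for(5)=1+3=4) = 4
coins_for(8) = min(1+coins_for(7)=1+4=5, 1+coins_for(6)=1+3=4) = 4

4


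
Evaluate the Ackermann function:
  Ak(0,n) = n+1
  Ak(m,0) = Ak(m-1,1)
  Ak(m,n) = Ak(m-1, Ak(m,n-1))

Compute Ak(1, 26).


Ak(1, 26) = Ak(0, Ak(1, 25))
  Ak(1, 25) = Ak(0, Ak(1, 24))
    Ak(1, 24) = Ak(0, Ak(1, 23))
      Ak(1, 23) = Ak(0, Ak(1, 22))
        Ak(1, 22) = Ak(0, Ak(1, 21))
          Ak(1, 21) = Ak(0, Ak(1, 20))
          Ak(1, 20) = Ak(0, Ak(1, 19))
          Ak(1, 19) = Ak(0, Ak(1, 18))
          Ak(1, 18) = Ak(0, Ak(1, 17))
          Ak(1, 17) = Ak(0, Ak(1, 16))
          Ak(1, 16) = Ak(0, Ak(1, 15))
          Ak(1, 15) = Ak(0, Ak(1, 14))
          Ak(1, 14) = Ak(0, Ak(1, 13))
          Ak(1, 13) = Ak(0, Ak(1, 12))
          Ak(1, 12) = Ak(0, Ak(1, 11))
          Ak(1, 11) = Ak(0, Ak(1, 10))
          Ak(1, 10) = Ak(0, Ak(1, 9))
          Ak(1, 9) = Ak(0, Ak(1, 8))
          Ak(1, 8) = Ak(0, Ak(1, 7))
          Ak(1, 7) = Ak(0, Ak(1, 6))
          Ak(1, 6) = Ak(0, Ak(1, 5))
          Ak(1, 5) = Ak(0, Ak(1, 4))
          Ak(1, 4) = Ak(0, Ak(1, 3))
          Ak(1, 3) = Ak(0, Ak(1, 2))
          Ak(1, 2) = Ak(0, Ak(1, 1))
... (trace truncated)
Result: Ak(1, 26) = 28

28


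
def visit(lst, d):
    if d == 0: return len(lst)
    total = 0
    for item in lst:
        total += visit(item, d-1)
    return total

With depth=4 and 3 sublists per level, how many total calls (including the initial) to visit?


At depth 0 (root): 1 call
At depth 1: each of 1 parents calls visit on 3 children = 3 calls
At depth 2: each of 3 parents calls visit on 3 children = 9 calls
At depth 3: each of 9 parents calls visit on 3 children = 27 calls
At depth 4: each of 27 parents calls visit on 3 children = 81 calls
Total: 1 + 3 + 9 + 27 + 81 = 121

121


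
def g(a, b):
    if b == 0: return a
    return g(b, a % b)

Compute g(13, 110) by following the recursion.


g(13, 110) = g(110, 13)
g(110, 13) = g(13, 6)
g(13, 6) = g(6, 1)
g(6, 1) = g(1, 0)
g(1, 0) = 1  (base case)

1


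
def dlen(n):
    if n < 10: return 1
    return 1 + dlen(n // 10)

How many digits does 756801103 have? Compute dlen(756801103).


dlen(756801103) = 1 + dlen(75680110)
dlen(75680110) = 1 + dlen(7568011)
dlen(7568011) = 1 + dlen(756801)
dlen(756801) = 1 + dlen(75680)
dlen(75680) = 1 + dlen(7568)
dlen(7568) = 1 + dlen(756)
dlen(756) = 1 + dlen(75)
dlen(75) = 1 + dlen(7)
dlen(7) = 1  (base case: 7 < 10)
Unwinding: 1 + 1 + 1 + 1 + 1 + 1 + 1 + 1 + 1 = 9

9


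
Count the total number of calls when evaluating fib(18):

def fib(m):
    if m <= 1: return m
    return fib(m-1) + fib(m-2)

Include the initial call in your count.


Let C(n) = total calls for fib(n)
C(0) = 1, C(1) = 1
C(2) = 1 + C(1) + C(0) = 1 + 1 + 1 = 3
C(3) = 1 + C(2) + C(1) = 1 + 3 + 1 = 5
C(4) = 1 + C(3) + C(2) = 1 + 5 + 3 = 9
C(5) = 1 + C(4) + C(3) = 1 + 9 + 5 = 15
C(6) = 1 + C(5) + C(4) = 1 + 15 + 9 = 25
C(7) = 1 + C(6) + C(5) = 1 + 25 + 15 = 41
C(8) = 1 + C(7) + C(6) = 1 + 41 + 25 = 67
C(9) = 1 + C(8) + C(7) = 1 + 67 + 41 = 109
C(10) = 1 + C(9) + C(8) = 1 + 109 + 67 = 177
C(11) = 1 + C(10) + C(9) = 1 + 177 + 109 = 287
C(12) = 1 + C(11) + C(10) = 1 + 287 + 177 = 465
C(13) = 1 + C(12) + C(11) = 1 + 465 + 287 = 753
C(14) = 1 + C(13) + C(12) = 1 + 753 + 465 = 1219
C(15) = 1 + C(14) + C(13) = 1 + 1219 + 753 = 1973
C(16) = 1 + C(15) + C(14) = 1 + 1973 + 1219 = 3193
C(17) = 1 + C(16) + C(15) = 1 + 3193 + 1973 = 5167
C(18) = 1 + C(17) + C(16) = 1 + 5167 + 3193 = 8361

8361


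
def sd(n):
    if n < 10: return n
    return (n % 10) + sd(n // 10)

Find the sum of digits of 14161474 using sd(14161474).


sd(14161474) = 4 + sd(1416147)
sd(1416147) = 7 + sd(141614)
sd(141614) = 4 + sd(14161)
sd(14161) = 1 + sd(1416)
sd(1416) = 6 + sd(141)
sd(141) = 1 + sd(14)
sd(14) = 4 + sd(1)
sd(1) = 1  (base case)
Total: 4 + 7 + 4 + 1 + 6 + 1 + 4 + 1 = 28

28


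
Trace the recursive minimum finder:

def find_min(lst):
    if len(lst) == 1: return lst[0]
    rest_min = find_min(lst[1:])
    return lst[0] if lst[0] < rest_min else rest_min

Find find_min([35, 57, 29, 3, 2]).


find_min([35, 57, 29, 3, 2]): compare 35 with find_min([57, 29, 3, 2])
find_min([57, 29, 3, 2]): compare 57 with find_min([29, 3, 2])
find_min([29, 3, 2]): compare 29 with find_min([3, 2])
find_min([3, 2]): compare 3 with find_min([2])
find_min([2]) = 2  (base case)
Compare 3 with 2 -> 2
Compare 29 with 2 -> 2
Compare 57 with 2 -> 2
Compare 35 with 2 -> 2

2


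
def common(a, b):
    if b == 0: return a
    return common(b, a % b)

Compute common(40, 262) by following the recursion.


common(40, 262) = common(262, 40)
common(262, 40) = common(40, 22)
common(40, 22) = common(22, 18)
common(22, 18) = common(18, 4)
common(18, 4) = common(4, 2)
common(4, 2) = common(2, 0)
common(2, 0) = 2  (base case)

2


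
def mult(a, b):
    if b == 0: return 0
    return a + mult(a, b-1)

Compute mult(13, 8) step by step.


mult(13, 8) = 13 + mult(13, 7)
mult(13, 7) = 13 + mult(13, 6)
mult(13, 6) = 13 + mult(13, 5)
mult(13, 5) = 13 + mult(13, 4)
mult(13, 4) = 13 + mult(13, 3)
mult(13, 3) = 13 + mult(13, 2)
mult(13, 2) = 13 + mult(13, 1)
mult(13, 1) = 13 + mult(13, 0)
mult(13, 0) = 0  (base case)
Total: 13 + 13 + 13 + 13 + 13 + 13 + 13 + 13 + 0 = 104

104


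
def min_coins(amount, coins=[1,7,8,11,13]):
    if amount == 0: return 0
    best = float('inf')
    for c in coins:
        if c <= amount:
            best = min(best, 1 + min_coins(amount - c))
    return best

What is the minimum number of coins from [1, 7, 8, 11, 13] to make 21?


Building up with DP:
min_coins(0) = 0
min_coins(1) = min(1+min_coins(0)=1+0=1) = 1
min_coins(2) = min(1+min_coins(1)=1+1=2) = 2
min_coins(3) = min(1+min_coins(2)=1+2=3) = 3
min_coins(4) = min(1+min_coins(3)=1+3=4) = 4
min_coins(5) = min(1+min_coins(4)=1+4=5) = 5
min_coins(6) = min(1+min_coins(5)=1+5=6) = 6
min_coins(7) = min(1+min_coins(6)=1+6=7, 1+min_coins(0)=1+0=1) = 1
min_coins(8) = min(1+min_coins(7)=1+1=2, 1+min_coins(1)=1+1=2, 1+min_coins(0)=1+0=1) = 1
min_coins(9) = min(1+min_coins(8)=1+1=2, 1+min_coins(2)=1+2=3, 1+min_coins(1)=1+1=2) = 2
min_coins(10) = min(1+min_coins(9)=1+2=3, 1+min_coins(3)=1+3=4, 1+min_coins(2)=1+2=3) = 3
min_coins(11) = min(1+min_coins(10)=1+3=4, 1+min_coins(4)=1+4=5, 1+min_coins(3)=1+3=4, 1+min_coins(0)=1+0=1) = 1
min_coins(12) = min(1+min_coins(11)=1+1=2, 1+min_coins(5)=1+5=6, 1+min_coins(4)=1+4=5, 1+min_coins(1)=1+1=2) = 2
min_coins(13) = min(1+min_coins(12)=1+2=3, 1+min_coins(6)=1+6=7, 1+min_coins(5)=1+5=6, 1+min_coins(2)=1+2=3, 1+min_coins(0)=1+0=1) = 1
min_coins(14) = min(1+min_coins(13)=1+1=2, 1+min_coins(7)=1+1=2, 1+min_coins(6)=1+6=7, 1+min_coins(3)=1+3=4, 1+min_coins(1)=1+1=2) = 2
min_coins(15) = min(1+min_coins(14)=1+2=3, 1+min_coins(8)=1+1=2, 1+min_coins(7)=1+1=2, 1+min_coins(4)=1+4=5, 1+min_coins(2)=1+2=3) = 2
min_coins(16) = min(1+min_coins(15)=1+2=3, 1+min_coins(9)=1+2=3, 1+min_coins(8)=1+1=2, 1+min_coins(5)=1+5=6, 1+min_coins(3)=1+3=4) = 2
min_coins(17) = min(1+min_coins(16)=1+2=3, 1+min_coins(10)=1+3=4, 1+min_coins(9)=1+2=3, 1+min_coins(6)=1+6=7, 1+min_coins(4)=1+4=5) = 3
min_coins(18) = min(1+min_coins(17)=1+3=4, 1+min_coins(11)=1+1=2, 1+min_coins(10)=1+3=4, 1+min_coins(7)=1+1=2, 1+min_coins(5)=1+5=6) = 2
min_coins(19) = min(1+min_coins(18)=1+2=3, 1+min_coins(12)=1+2=3, 1+min_coins(11)=1+1=2, 1+min_coins(8)=1+1=2, 1+min_coins(6)=1+6=7) = 2
min_coins(20) = min(1+min_coins(19)=1+2=3, 1+min_coins(13)=1+1=2, 1+min_coins(12)=1+2=3, 1+min_coins(9)=1+2=3, 1+min_coins(7)=1+1=2) = 2
min_coins(21) = min(1+min_coins(20)=1+2=3, 1+min_coins(14)=1+2=3, 1+min_coins(13)=1+1=2, 1+min_coins(10)=1+3=4, 1+min_coins(8)=1+1=2) = 2

2


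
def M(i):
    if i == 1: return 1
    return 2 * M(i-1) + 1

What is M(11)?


M(11) = 2 * M(10) + 1
M(10) = 2 * M(9) + 1
M(9) = 2 * M(8) + 1
M(8) = 2 * M(7) + 1
M(7) = 2 * M(6) + 1
M(6) = 2 * M(5) + 1
M(5) = 2 * M(4) + 1
M(4) = 2 * M(3) + 1
M(3) = 2 * M(2) + 1
M(2) = 2 * M(1) + 1
M(1) = 1  (base case)
M(2) = 2 * 1 + 1 = 3
M(3) = 2 * 3 + 1 = 7
M(4) = 2 * 7 + 1 = 15
M(5) = 2 * 15 + 1 = 31
M(6) = 2 * 31 + 1 = 63
M(7) = 2 * 63 + 1 = 127
M(8) = 2 * 127 + 1 = 255
M(9) = 2 * 255 + 1 = 511
M(10) = 2 * 511 + 1 = 1023
M(11) = 2 * 1023 + 1 = 2047

2047


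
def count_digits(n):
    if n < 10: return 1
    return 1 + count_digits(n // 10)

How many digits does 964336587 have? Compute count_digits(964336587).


count_digits(964336587) = 1 + count_digits(96433658)
count_digits(96433658) = 1 + count_digits(9643365)
count_digits(9643365) = 1 + count_digits(964336)
count_digits(964336) = 1 + count_digits(96433)
count_digits(96433) = 1 + count_digits(9643)
count_digits(9643) = 1 + count_digits(964)
count_digits(964) = 1 + count_digits(96)
count_digits(96) = 1 + count_digits(9)
count_digits(9) = 1  (base case: 9 < 10)
Unwinding: 1 + 1 + 1 + 1 + 1 + 1 + 1 + 1 + 1 = 9

9


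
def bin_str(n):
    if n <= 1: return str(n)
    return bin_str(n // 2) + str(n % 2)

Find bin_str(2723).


bin_str(2723) = bin_str(1361) + '1'
bin_str(1361) = bin_str(680) + '1'
bin_str(680) = bin_str(340) + '0'
bin_str(340) = bin_str(170) + '0'
bin_str(170) = bin_str(85) + '0'
bin_str(85) = bin_str(42) + '1'
bin_str(42) = bin_str(21) + '0'
bin_str(21) = bin_str(10) + '1'
bin_str(10) = bin_str(5) + '0'
bin_str(5) = bin_str(2) + '1'
bin_str(2) = bin_str(1) + '0'
bin_str(1) = '1'  (base case)
Concatenating: '1' + '0' + '1' + '0' + '1' + '0' + '1' + '0' + '0' + '0' + '1' + '1' = '101010100011'

101010100011


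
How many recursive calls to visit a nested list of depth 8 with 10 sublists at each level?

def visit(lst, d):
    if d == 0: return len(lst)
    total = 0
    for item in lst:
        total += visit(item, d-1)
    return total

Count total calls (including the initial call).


At depth 0 (root): 1 call
At depth 1: each of 1 parents calls visit on 10 children = 10 calls
At depth 2: each of 10 parents calls visit on 10 children = 100 calls
At depth 3: each of 100 parents calls visit on 10 children = 1000 calls
At depth 4: each of 1000 parents calls visit on 10 children = 10000 calls
At depth 5: each of 10000 parents calls visit on 10 children = 100000 calls
At depth 6: each of 100000 parents calls visit on 10 children = 1000000 calls
At depth 7: each of 1000000 parents calls visit on 10 children = 10000000 calls
At depth 8: each of 10000000 parents calls visit on 10 children = 100000000 calls
Total: 1 + 10 + 100 + 1000 + 10000 + 100000 + 1000000 + 10000000 + 100000000 = 111111111

111111111


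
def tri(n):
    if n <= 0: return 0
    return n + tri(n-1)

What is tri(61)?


tri(61)
= 61 + 60 + 59 + 58 + 57 + 56 + 55 + 54 + 53 + 52 + 51 + 50 + 49 + 48 + 47 + 46 + 45 + 44 + 43 + 42 + 41 + 40 + 39 + 38 + 37 + 36 + 35 + 34 + 33 + 32 + 31 + 30 + 29 + 28 + 27 + 26 + 25 + 24 + 23 + 22 + 21 + 20 + 19 + 18 + 17 + 16 + 15 + 14 + 13 + 12 + 11 + 10 + 9 + 8 + 7 + 6 + 5 + 4 + 3 + 2 + 1 + tri(0)
= 61 + 60 + 59 + 58 + 57 + 56 + 55 + 54 + 53 + 52 + 51 + 50 + 49 + 48 + 47 + 46 + 45 + 44 + 43 + 42 + 41 + 40 + 39 + 38 + 37 + 36 + 35 + 34 + 33 + 32 + 31 + 30 + 29 + 28 + 27 + 26 + 25 + 24 + 23 + 22 + 21 + 20 + 19 + 18 + 17 + 16 + 15 + 14 + 13 + 12 + 11 + 10 + 9 + 8 + 7 + 6 + 5 + 4 + 3 + 2 + 1 + 0
= 1891

1891


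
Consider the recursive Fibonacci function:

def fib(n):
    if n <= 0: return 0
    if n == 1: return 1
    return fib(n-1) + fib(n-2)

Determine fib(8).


Computing fib(8) bottom-up:
fib(0) = 0
fib(1) = 1
fib(2) = fib(1) + fib(0) = 1 + 0 = 1
fib(3) = fib(2) + fib(1) = 1 + 1 = 2
fib(4) = fib(3) + fib(2) = 2 + 1 = 3
fib(5) = fib(4) + fib(3) = 3 + 2 = 5
fib(6) = fib(5) + fib(4) = 5 + 3 = 8
fib(7) = fib(6) + fib(5) = 8 + 5 = 13
fib(8) = fib(7) + fib(6) = 13 + 8 = 21

21


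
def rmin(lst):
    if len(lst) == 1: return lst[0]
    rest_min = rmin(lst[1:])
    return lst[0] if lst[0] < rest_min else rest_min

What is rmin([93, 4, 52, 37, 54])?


rmin([93, 4, 52, 37, 54]): compare 93 with rmin([4, 52, 37, 54])
rmin([4, 52, 37, 54]): compare 4 with rmin([52, 37, 54])
rmin([52, 37, 54]): compare 52 with rmin([37, 54])
rmin([37, 54]): compare 37 with rmin([54])
rmin([54]) = 54  (base case)
Compare 37 with 54 -> 37
Compare 52 with 37 -> 37
Compare 4 with 37 -> 4
Compare 93 with 4 -> 4

4


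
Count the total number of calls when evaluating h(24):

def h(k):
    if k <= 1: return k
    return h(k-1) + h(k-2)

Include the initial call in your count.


Let C(n) = total calls for h(n)
C(0) = 1, C(1) = 1
C(2) = 1 + C(1) + C(0) = 1 + 1 + 1 = 3
C(3) = 1 + C(2) + C(1) = 1 + 3 + 1 = 5
C(4) = 1 + C(3) + C(2) = 1 + 5 + 3 = 9
C(5) = 1 + C(4) + C(3) = 1 + 9 + 5 = 15
C(6) = 1 + C(5) + C(4) = 1 + 15 + 9 = 25
C(7) = 1 + C(6) + C(5) = 1 + 25 + 15 = 41
C(8) = 1 + C(7) + C(6) = 1 + 41 + 25 = 67
C(9) = 1 + C(8) + C(7) = 1 + 67 + 41 = 109
C(10) = 1 + C(9) + C(8) = 1 + 109 + 67 = 177
C(11) = 1 + C(10) + C(9) = 1 + 177 + 109 = 287
C(12) = 1 + C(11) + C(10) = 1 + 287 + 177 = 465
C(13) = 1 + C(12) + C(11) = 1 + 465 + 287 = 753
C(14) = 1 + C(13) + C(12) = 1 + 753 + 465 = 1219
C(15) = 1 + C(14) + C(13) = 1 + 1219 + 753 = 1973
C(16) = 1 + C(15) + C(14) = 1 + 1973 + 1219 = 3193
C(17) = 1 + C(16) + C(15) = 1 + 3193 + 1973 = 5167
C(18) = 1 + C(17) + C(16) = 1 + 5167 + 3193 = 8361
C(19) = 1 + C(18) + C(17) = 1 + 8361 + 5167 = 13529
C(20) = 1 + C(19) + C(18) = 1 + 13529 + 8361 = 21891
C(21) = 1 + C(20) + C(19) = 1 + 21891 + 13529 = 35421
C(22) = 1 + C(21) + C(20) = 1 + 35421 + 21891 = 57313
C(23) = 1 + C(22) + C(21) = 1 + 57313 + 35421 = 92735
C(24) = 1 + C(23) + C(22) = 1 + 92735 + 57313 = 150049

150049


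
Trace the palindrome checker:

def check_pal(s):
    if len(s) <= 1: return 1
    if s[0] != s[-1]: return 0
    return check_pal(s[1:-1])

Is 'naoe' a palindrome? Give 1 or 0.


check_pal('naoe'): s[0]='n' != s[-1]='e' -> return 0
Result: 0 (not a palindrome)

0


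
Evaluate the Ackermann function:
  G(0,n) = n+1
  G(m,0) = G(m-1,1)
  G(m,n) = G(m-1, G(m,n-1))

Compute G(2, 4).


G(2, 4) = G(1, G(2, 3))
  G(2, 3) = G(1, G(2, 2))
    G(2, 2) = G(1, G(2, 1))
      G(2, 1) = G(1, G(2, 0))
        G(2, 0) = G(1, 1)
          G(1, 1) = G(0, G(1, 0))
          G(1, 0) = G(0, 1)
          G(0, 1) = 2
            = G(0, 2)
          G(0, 2) = 3
        = G(1, 3)
        G(1, 3) = G(0, G(1, 2))
          G(1, 2) = G(0, G(1, 1))
          G(1, 1) = G(0, G(1, 0))
          G(1, 0) = G(0, 1)
          G(0, 1) = 2
            = G(0, 2)
          G(0, 2) = 3
            = G(0, 3)
          G(0, 3) = 4
          = G(0, 4)
          G(0, 4) = 5
      = G(1, 5)
      G(1, 5) = G(0, G(1, 4))
        G(1, 4) = G(0, G(1, 3))
... (trace truncated)
Result: G(2, 4) = 11

11


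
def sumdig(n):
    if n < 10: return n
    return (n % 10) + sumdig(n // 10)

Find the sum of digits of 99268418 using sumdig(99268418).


sumdig(99268418) = 8 + sumdig(9926841)
sumdig(9926841) = 1 + sumdig(992684)
sumdig(992684) = 4 + sumdig(99268)
sumdig(99268) = 8 + sumdig(9926)
sumdig(9926) = 6 + sumdig(992)
sumdig(992) = 2 + sumdig(99)
sumdig(99) = 9 + sumdig(9)
sumdig(9) = 9  (base case)
Total: 8 + 1 + 4 + 8 + 6 + 2 + 9 + 9 = 47

47


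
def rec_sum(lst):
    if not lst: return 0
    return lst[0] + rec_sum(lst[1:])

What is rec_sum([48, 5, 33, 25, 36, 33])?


rec_sum([48, 5, 33, 25, 36, 33]) = 48 + rec_sum([5, 33, 25, 36, 33])
rec_sum([5, 33, 25, 36, 33]) = 5 + rec_sum([33, 25, 36, 33])
rec_sum([33, 25, 36, 33]) = 33 + rec_sum([25, 36, 33])
rec_sum([25, 36, 33]) = 25 + rec_sum([36, 33])
rec_sum([36, 33]) = 36 + rec_sum([33])
rec_sum([33]) = 33 + rec_sum([])
rec_sum([]) = 0  (base case)
Total: 48 + 5 + 33 + 25 + 36 + 33 + 0 = 180

180


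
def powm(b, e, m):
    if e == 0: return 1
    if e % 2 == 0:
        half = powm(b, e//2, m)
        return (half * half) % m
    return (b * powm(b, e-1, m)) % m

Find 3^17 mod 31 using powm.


powm(3, 17, 31): e is odd, compute powm(3, 16, 31)
  powm(3, 16, 31): e is even, compute powm(3, 8, 31)
    powm(3, 8, 31): e is even, compute powm(3, 4, 31)
      powm(3, 4, 31): e is even, compute powm(3, 2, 31)
        powm(3, 2, 31): e is even, compute powm(3, 1, 31)
          powm(3, 1, 31): e is odd, compute powm(3, 0, 31)
          powm(3, 0, 31) = 1
          (3 * 1) % 31 = 3
        half=3, (3*3) % 31 = 9
      half=9, (9*9) % 31 = 19
    half=19, (19*19) % 31 = 20
  half=20, (20*20) % 31 = 28
(3 * 28) % 31 = 22

22


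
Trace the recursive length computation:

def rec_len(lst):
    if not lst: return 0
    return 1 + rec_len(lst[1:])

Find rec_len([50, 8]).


rec_len([50, 8]) = 1 + rec_len([8])
rec_len([8]) = 1 + rec_len([])
rec_len([]) = 0  (base case)
Unwinding: 1 + 1 + 0 = 2

2


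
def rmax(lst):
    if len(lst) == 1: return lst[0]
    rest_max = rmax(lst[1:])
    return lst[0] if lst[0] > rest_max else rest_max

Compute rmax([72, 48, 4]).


rmax([72, 48, 4]): compare 72 with rmax([48, 4])
rmax([48, 4]): compare 48 with rmax([4])
rmax([4]) = 4  (base case)
Compare 48 with 4 -> 48
Compare 72 with 48 -> 72

72


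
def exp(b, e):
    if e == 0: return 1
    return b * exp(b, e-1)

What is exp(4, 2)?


exp(4, 2)
= 4 * exp(4, 1)
= 4 * 4 * exp(4, 0)
= 4 * 4 * 1
= 16

16


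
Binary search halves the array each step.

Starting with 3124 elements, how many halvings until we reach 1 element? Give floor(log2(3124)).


3124 / 2 = 1562
1562 / 2 = 781
781 / 2 = 390
390 / 2 = 195
195 / 2 = 97
97 / 2 = 48
48 / 2 = 24
24 / 2 = 12
12 / 2 = 6
6 / 2 = 3
3 / 2 = 1
Reached 1 after 11 halvings

11


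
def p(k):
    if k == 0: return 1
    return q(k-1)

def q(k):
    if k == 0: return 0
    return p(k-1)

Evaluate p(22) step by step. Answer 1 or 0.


p(22) = q(21)
q(21) = p(20)
p(20) = q(19)
q(19) = p(18)
p(18) = q(17)
q(17) = p(16)
p(16) = q(15)
q(15) = p(14)
p(14) = q(13)
q(13) = p(12)
p(12) = q(11)
q(11) = p(10)
p(10) = q(9)
q(9) = p(8)
p(8) = q(7)
q(7) = p(6)
p(6) = q(5)
q(5) = p(4)
p(4) = q(3)
q(3) = p(2)
p(2) = q(1)
q(1) = p(0)
p(0) = 1  (base case)
Result: 1

1


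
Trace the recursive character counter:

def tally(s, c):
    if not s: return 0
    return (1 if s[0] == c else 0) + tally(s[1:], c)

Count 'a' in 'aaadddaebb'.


s[0]='a' == 'a' -> 1
s[0]='a' == 'a' -> 1
s[0]='a' == 'a' -> 1
s[0]='d' != 'a' -> 0
s[0]='d' != 'a' -> 0
s[0]='d' != 'a' -> 0
s[0]='a' == 'a' -> 1
s[0]='e' != 'a' -> 0
s[0]='b' != 'a' -> 0
s[0]='b' != 'a' -> 0
Sum: 1 + 1 + 1 + 0 + 0 + 0 + 1 + 0 + 0 + 0 = 4

4


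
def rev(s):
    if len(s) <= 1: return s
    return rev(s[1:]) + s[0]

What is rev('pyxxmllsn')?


rev('pyxxmllsn') = rev('yxxmllsn') + 'p'
rev('yxxmllsn') = rev('xxmllsn') + 'y'
rev('xxmllsn') = rev('xmllsn') + 'x'
rev('xmllsn') = rev('mllsn') + 'x'
rev('mllsn') = rev('llsn') + 'm'
rev('llsn') = rev('lsn') + 'l'
rev('lsn') = rev('sn') + 'l'
rev('sn') = rev('n') + 's'
rev('n') = 'n'  (base case)
Concatenating: 'n' + 's' + 'l' + 'l' + 'm' + 'x' + 'x' + 'y' + 'p' = 'nsllmxxyp'

nsllmxxyp


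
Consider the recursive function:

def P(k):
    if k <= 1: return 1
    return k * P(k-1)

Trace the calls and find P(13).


P(13)
= 13 * P(12)
= 13 * 12 * P(11)
= 13 * 12 * 11 * P(10)
= 13 * 12 * 11 * 10 * P(9)
= 13 * 12 * 11 * 10 * 9 * P(8)
= 13 * 12 * 11 * 10 * 9 * 8 * P(7)
= 13 * 12 * 11 * 10 * 9 * 8 * 7 * P(6)
= 13 * 12 * 11 * 10 * 9 * 8 * 7 * 6 * P(5)
= 13 * 12 * 11 * 10 * 9 * 8 * 7 * 6 * 5 * P(4)
= 13 * 12 * 11 * 10 * 9 * 8 * 7 * 6 * 5 * 4 * P(3)
= 13 * 12 * 11 * 10 * 9 * 8 * 7 * 6 * 5 * 4 * 3 * P(2)
= 13 * 12 * 11 * 10 * 9 * 8 * 7 * 6 * 5 * 4 * 3 * 2 * P(1)
= 13 * 12 * 11 * 10 * 9 * 8 * 7 * 6 * 5 * 4 * 3 * 2 * 1
= 6227020800

6227020800


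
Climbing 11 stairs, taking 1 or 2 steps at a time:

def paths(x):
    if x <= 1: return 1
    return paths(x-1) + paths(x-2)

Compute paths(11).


Building up from base cases:
paths(0) = 1
paths(1) = 1
paths(2) = paths(1) + paths(0) = 1 + 1 = 2
paths(3) = paths(2) + paths(1) = 2 + 1 = 3
paths(4) = paths(3) + paths(2) = 3 + 2 = 5
paths(5) = paths(4) + paths(3) = 5 + 3 = 8
paths(6) = paths(5) + paths(4) = 8 + 5 = 13
paths(7) = paths(6) + paths(5) = 13 + 8 = 21
paths(8) = paths(7) + paths(6) = 21 + 13 = 34
paths(9) = paths(8) + paths(7) = 34 + 21 = 55
paths(10) = paths(9) + paths(8) = 55 + 34 = 89
paths(11) = paths(10) + paths(9) = 89 + 55 = 144

144


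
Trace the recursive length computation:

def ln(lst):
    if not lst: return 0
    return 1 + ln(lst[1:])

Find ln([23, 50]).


ln([23, 50]) = 1 + ln([50])
ln([50]) = 1 + ln([])
ln([]) = 0  (base case)
Unwinding: 1 + 1 + 0 = 2

2


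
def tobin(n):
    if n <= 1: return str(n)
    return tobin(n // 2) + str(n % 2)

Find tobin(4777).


tobin(4777) = tobin(2388) + '1'
tobin(2388) = tobin(1194) + '0'
tobin(1194) = tobin(597) + '0'
tobin(597) = tobin(298) + '1'
tobin(298) = tobin(149) + '0'
tobin(149) = tobin(74) + '1'
tobin(74) = tobin(37) + '0'
tobin(37) = tobin(18) + '1'
tobin(18) = tobin(9) + '0'
tobin(9) = tobin(4) + '1'
tobin(4) = tobin(2) + '0'
tobin(2) = tobin(1) + '0'
tobin(1) = '1'  (base case)
Concatenating: '1' + '0' + '0' + '1' + '0' + '1' + '0' + '1' + '0' + '1' + '0' + '0' + '1' = '1001010101001'

1001010101001


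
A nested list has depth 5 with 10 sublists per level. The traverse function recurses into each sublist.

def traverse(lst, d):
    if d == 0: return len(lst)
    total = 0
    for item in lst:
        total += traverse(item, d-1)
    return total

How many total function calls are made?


At depth 0 (root): 1 call
At depth 1: each of 1 parents calls traverse on 10 children = 10 calls
At depth 2: each of 10 parents calls traverse on 10 children = 100 calls
At depth 3: each of 100 parents calls traverse on 10 children = 1000 calls
At depth 4: each of 1000 parents calls traverse on 10 children = 10000 calls
At depth 5: each of 10000 parents calls traverse on 10 children = 100000 calls
Total: 1 + 10 + 100 + 1000 + 10000 + 100000 = 111111

111111


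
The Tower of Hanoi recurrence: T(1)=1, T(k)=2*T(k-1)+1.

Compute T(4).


T(4) = 2 * T(3) + 1
T(3) = 2 * T(2) + 1
T(2) = 2 * T(1) + 1
T(1) = 1  (base case)
T(2) = 2 * 1 + 1 = 3
T(3) = 2 * 3 + 1 = 7
T(4) = 2 * 7 + 1 = 15

15


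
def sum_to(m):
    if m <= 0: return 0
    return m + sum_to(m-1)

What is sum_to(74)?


sum_to(74)
= 74 + 73 + 72 + 71 + 70 + 69 + 68 + 67 + 66 + 65 + 64 + 63 + 62 + 61 + 60 + 59 + 58 + 57 + 56 + 55 + 54 + 53 + 52 + 51 + 50 + 49 + 48 + 47 + 46 + 45 + 44 + 43 + 42 + 41 + 40 + 39 + 38 + 37 + 36 + 35 + 34 + 33 + 32 + 31 + 30 + 29 + 28 + 27 + 26 + 25 + 24 + 23 + 22 + 21 + 20 + 19 + 18 + 17 + 16 + 15 + 14 + 13 + 12 + 11 + 10 + 9 + 8 + 7 + 6 + 5 + 4 + 3 + 2 + 1 + sum_to(0)
= 74 + 73 + 72 + 71 + 70 + 69 + 68 + 67 + 66 + 65 + 64 + 63 + 62 + 61 + 60 + 59 + 58 + 57 + 56 + 55 + 54 + 53 + 52 + 51 + 50 + 49 + 48 + 47 + 46 + 45 + 44 + 43 + 42 + 41 + 40 + 39 + 38 + 37 + 36 + 35 + 34 + 33 + 32 + 31 + 30 + 29 + 28 + 27 + 26 + 25 + 24 + 23 + 22 + 21 + 20 + 19 + 18 + 17 + 16 + 15 + 14 + 13 + 12 + 11 + 10 + 9 + 8 + 7 + 6 + 5 + 4 + 3 + 2 + 1 + 0
= 2775

2775


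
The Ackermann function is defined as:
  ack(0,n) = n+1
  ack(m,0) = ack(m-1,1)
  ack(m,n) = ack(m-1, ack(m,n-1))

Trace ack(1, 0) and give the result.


ack(1, 0) = ack(0, 1)
  ack(0, 1) = 2
Result: ack(1, 0) = 2

2


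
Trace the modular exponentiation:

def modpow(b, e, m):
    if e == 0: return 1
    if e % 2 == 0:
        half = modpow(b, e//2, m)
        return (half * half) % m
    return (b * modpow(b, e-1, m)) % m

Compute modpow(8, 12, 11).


modpow(8, 12, 11): e is even, compute modpow(8, 6, 11)
  modpow(8, 6, 11): e is even, compute modpow(8, 3, 11)
    modpow(8, 3, 11): e is odd, compute modpow(8, 2, 11)
      modpow(8, 2, 11): e is even, compute modpow(8, 1, 11)
        modpow(8, 1, 11): e is odd, compute modpow(8, 0, 11)
          modpow(8, 0, 11) = 1
        (8 * 1) % 11 = 8
      half=8, (8*8) % 11 = 9
    (8 * 9) % 11 = 6
  half=6, (6*6) % 11 = 3
half=3, (3*3) % 11 = 9

9


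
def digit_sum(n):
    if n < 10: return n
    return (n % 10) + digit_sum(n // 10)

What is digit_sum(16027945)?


digit_sum(16027945) = 5 + digit_sum(1602794)
digit_sum(1602794) = 4 + digit_sum(160279)
digit_sum(160279) = 9 + digit_sum(16027)
digit_sum(16027) = 7 + digit_sum(1602)
digit_sum(1602) = 2 + digit_sum(160)
digit_sum(160) = 0 + digit_sum(16)
digit_sum(16) = 6 + digit_sum(1)
digit_sum(1) = 1  (base case)
Total: 5 + 4 + 9 + 7 + 2 + 0 + 6 + 1 = 34

34
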